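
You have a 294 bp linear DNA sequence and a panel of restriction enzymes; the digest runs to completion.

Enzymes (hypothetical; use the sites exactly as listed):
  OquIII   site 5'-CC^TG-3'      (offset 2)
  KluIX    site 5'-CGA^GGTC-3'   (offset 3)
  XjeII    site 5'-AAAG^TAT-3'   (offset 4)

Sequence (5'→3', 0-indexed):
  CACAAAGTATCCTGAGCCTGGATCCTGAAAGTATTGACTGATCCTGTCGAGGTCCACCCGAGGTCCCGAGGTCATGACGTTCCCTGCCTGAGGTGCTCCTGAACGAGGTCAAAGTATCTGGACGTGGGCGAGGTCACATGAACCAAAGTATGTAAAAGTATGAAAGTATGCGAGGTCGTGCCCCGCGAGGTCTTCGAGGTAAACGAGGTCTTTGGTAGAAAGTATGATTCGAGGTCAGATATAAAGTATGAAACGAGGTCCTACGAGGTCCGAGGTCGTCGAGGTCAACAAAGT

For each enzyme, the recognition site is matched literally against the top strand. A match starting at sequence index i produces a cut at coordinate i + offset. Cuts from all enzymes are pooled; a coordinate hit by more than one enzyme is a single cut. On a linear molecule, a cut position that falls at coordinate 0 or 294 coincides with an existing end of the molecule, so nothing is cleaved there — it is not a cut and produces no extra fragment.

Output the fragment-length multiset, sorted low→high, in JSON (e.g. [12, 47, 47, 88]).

Scan for sites:
  OquIII (CCTG, off=2): starts [10, 16, 23, 42, 82, 86, 97] → cuts [12, 18, 25, 44, 84, 88, 99]
  KluIX (CGAGGTC, off=3): starts [47, 58, 66, 103, 128, 170, 185, 203, 229, 253, 263, 270, 279] → cuts [50, 61, 69, 106, 131, 173, 188, 206, 232, 256, 266, 273, 282]
  XjeII (AAAGTAT, off=4): starts [3, 27, 110, 144, 154, 162, 218, 242] → cuts [7, 31, 114, 148, 158, 166, 222, 246]

Pooled cuts: [7, 12, 18, 25, 31, 44, 50, 61, 69, 84, 88, 99, 106, 114, 131, 148, 158, 166, 173, 188, 206, 222, 232, 246, 256, 266, 273, 282]

Fragments:
  [0,7): 7 bp
  [7,12): 5 bp
  [12,18): 6 bp
  [18,25): 7 bp
  [25,31): 6 bp
  [31,44): 13 bp
  [44,50): 6 bp
  [50,61): 11 bp
  [61,69): 8 bp
  [69,84): 15 bp
  [84,88): 4 bp
  [88,99): 11 bp
  [99,106): 7 bp
  [106,114): 8 bp
  [114,131): 17 bp
  [131,148): 17 bp
  [148,158): 10 bp
  [158,166): 8 bp
  [166,173): 7 bp
  [173,188): 15 bp
  [188,206): 18 bp
  [206,222): 16 bp
  [222,232): 10 bp
  [232,246): 14 bp
  [246,256): 10 bp
  [256,266): 10 bp
  [266,273): 7 bp
  [273,282): 9 bp
  [282,294): 12 bp

[4,5,6,6,6,7,7,7,7,7,8,8,8,9,10,10,10,10,11,11,12,13,14,15,15,16,17,17,18]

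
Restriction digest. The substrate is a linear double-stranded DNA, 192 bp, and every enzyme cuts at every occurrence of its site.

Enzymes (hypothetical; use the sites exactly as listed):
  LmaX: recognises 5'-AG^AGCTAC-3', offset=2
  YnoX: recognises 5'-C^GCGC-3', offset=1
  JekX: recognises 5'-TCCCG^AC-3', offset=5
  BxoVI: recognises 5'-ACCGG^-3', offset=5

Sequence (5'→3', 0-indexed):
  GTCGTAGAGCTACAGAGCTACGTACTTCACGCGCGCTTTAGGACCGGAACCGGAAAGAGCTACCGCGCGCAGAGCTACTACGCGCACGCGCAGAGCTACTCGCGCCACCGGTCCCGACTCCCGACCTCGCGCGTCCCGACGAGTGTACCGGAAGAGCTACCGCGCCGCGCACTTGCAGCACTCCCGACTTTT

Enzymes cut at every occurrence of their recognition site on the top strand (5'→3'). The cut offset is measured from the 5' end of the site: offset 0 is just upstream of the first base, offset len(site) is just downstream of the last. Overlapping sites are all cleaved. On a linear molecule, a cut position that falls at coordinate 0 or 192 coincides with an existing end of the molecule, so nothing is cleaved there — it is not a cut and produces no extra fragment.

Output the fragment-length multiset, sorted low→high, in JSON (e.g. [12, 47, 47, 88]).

[2,2,3,4,5,5,5,6,6,6,6,6,7,7,7,7,8,8,9,10,10,13,15,15,20]

Per-enzyme occurrences:
  LmaX (AGAGCTAC, off=2): starts [5, 13, 55, 70, 91, 152] → cuts [7, 15, 57, 72, 93, 154]
  YnoX (CGCGC, off=1): starts [29, 31, 63, 65, 80, 86, 100, 127, 160, 165] → cuts [30, 32, 64, 66, 81, 87, 101, 128, 161, 166]
  JekX (TCCCGAC, off=5): starts [111, 118, 133, 181] → cuts [116, 123, 138, 186]
  BxoVI (ACCGG, off=5): starts [42, 48, 106, 146] → cuts [47, 53, 111, 151]

Pooled cuts: [7, 15, 30, 32, 47, 53, 57, 64, 66, 72, 81, 87, 93, 101, 111, 116, 123, 128, 138, 151, 154, 161, 166, 186]

Fragment lengths:
  [0,7): 7 bp
  [7,15): 8 bp
  [15,30): 15 bp
  [30,32): 2 bp
  [32,47): 15 bp
  [47,53): 6 bp
  [53,57): 4 bp
  [57,64): 7 bp
  [64,66): 2 bp
  [66,72): 6 bp
  [72,81): 9 bp
  [81,87): 6 bp
  [87,93): 6 bp
  [93,101): 8 bp
  [101,111): 10 bp
  [111,116): 5 bp
  [116,123): 7 bp
  [123,128): 5 bp
  [128,138): 10 bp
  [138,151): 13 bp
  [151,154): 3 bp
  [154,161): 7 bp
  [161,166): 5 bp
  [166,186): 20 bp
  [186,192): 6 bp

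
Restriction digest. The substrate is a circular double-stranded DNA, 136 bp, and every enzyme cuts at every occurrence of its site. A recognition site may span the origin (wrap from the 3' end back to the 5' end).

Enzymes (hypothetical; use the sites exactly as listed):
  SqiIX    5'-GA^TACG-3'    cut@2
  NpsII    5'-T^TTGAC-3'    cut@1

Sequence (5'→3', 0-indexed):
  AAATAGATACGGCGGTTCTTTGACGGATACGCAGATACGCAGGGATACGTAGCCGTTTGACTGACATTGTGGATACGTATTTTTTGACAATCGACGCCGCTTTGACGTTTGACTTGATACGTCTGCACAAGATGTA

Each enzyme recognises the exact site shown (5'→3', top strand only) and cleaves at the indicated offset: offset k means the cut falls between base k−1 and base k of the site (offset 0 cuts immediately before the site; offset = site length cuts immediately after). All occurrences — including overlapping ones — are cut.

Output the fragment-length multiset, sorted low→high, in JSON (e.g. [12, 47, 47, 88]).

Per-enzyme occurrences:
  SqiIX GATACG/2: at [5, 25, 33, 43, 71, 115] ⇒ [7, 27, 35, 45, 73, 117]
  NpsII TTTGAC/1: at [18, 55, 82, 100, 107] ⇒ [19, 56, 83, 101, 108]

All cut coordinates (distinct, sorted): [7, 19, 27, 35, 45, 56, 73, 83, 101, 108, 117]

Fragments:
  7→19: 12 bp
  19→27: 8 bp
  27→35: 8 bp
  35→45: 10 bp
  45→56: 11 bp
  56→73: 17 bp
  73→83: 10 bp
  83→101: 18 bp
  101→108: 7 bp
  108→117: 9 bp
  117→7 (wrap): 136-117+7 = 26 bp

[7,8,8,9,10,10,11,12,17,18,26]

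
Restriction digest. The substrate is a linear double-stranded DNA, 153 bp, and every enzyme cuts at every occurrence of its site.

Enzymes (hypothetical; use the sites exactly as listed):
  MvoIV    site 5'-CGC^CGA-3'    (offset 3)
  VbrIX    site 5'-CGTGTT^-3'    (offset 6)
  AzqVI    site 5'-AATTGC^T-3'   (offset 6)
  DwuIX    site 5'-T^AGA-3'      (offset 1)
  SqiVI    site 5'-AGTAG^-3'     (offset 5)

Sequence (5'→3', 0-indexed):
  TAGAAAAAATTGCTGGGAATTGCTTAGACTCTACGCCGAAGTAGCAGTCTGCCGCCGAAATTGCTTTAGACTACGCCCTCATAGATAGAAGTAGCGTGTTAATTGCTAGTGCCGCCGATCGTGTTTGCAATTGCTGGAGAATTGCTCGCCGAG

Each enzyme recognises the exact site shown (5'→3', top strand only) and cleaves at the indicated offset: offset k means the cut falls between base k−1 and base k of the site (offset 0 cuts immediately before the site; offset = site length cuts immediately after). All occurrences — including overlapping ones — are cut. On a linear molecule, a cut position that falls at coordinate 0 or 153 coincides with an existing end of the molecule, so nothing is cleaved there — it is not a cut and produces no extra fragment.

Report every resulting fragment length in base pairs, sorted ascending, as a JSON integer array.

[1,2,3,4,4,4,6,6,8,8,9,9,9,10,10,11,11,11,12,15]

Site scan:
  MvoIV (CGCCGA, off=3): starts [33, 52, 112, 146] → cuts [36, 55, 115, 149]
  VbrIX (CGTGTT, off=6): starts [94, 119] → cuts [100, 125]
  AzqVI (AATTGCT, off=6): starts [7, 17, 58, 100, 128, 139] → cuts [13, 23, 64, 106, 134, 145]
  DwuIX (TAGA, off=1): starts [0, 24, 66, 81, 85] → cuts [1, 25, 67, 82, 86]
  SqiVI (AGTAG, off=5): starts [39, 89] → cuts [44, 94]

All cut coordinates (distinct, sorted): [1, 13, 23, 25, 36, 44, 55, 64, 67, 82, 86, 94, 100, 106, 115, 125, 134, 145, 149]

Fragments:
  [0,1): 1 bp
  [1,13): 12 bp
  [13,23): 10 bp
  [23,25): 2 bp
  [25,36): 11 bp
  [36,44): 8 bp
  [44,55): 11 bp
  [55,64): 9 bp
  [64,67): 3 bp
  [67,82): 15 bp
  [82,86): 4 bp
  [86,94): 8 bp
  [94,100): 6 bp
  [100,106): 6 bp
  [106,115): 9 bp
  [115,125): 10 bp
  [125,134): 9 bp
  [134,145): 11 bp
  [145,149): 4 bp
  [149,153): 4 bp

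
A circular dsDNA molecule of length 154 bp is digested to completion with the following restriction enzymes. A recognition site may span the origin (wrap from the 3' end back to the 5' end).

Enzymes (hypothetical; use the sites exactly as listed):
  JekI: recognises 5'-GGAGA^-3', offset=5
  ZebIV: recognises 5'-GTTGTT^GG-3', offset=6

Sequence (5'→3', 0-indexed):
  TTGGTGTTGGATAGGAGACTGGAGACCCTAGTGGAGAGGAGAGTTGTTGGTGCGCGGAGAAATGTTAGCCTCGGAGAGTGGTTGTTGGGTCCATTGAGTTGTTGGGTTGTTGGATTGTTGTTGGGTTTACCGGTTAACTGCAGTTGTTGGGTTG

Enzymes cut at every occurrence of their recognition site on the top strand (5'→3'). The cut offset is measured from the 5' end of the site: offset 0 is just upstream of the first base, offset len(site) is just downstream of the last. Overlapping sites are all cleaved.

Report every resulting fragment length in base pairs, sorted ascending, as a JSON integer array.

Site scan:
  JekI (GGAGA, off=5): starts [13, 20, 32, 37, 55, 72] → cuts [18, 25, 37, 42, 60, 77]
  ZebIV (GTTGTTGG, off=6): starts [42, 80, 97, 105, 116, 142, 150] → cuts [2, 48, 86, 103, 111, 122, 148]

All cut coordinates (distinct, sorted): [2, 18, 25, 37, 42, 48, 60, 77, 86, 103, 111, 122, 148]

Fragment lengths:
  2→18: 16 bp
  18→25: 7 bp
  25→37: 12 bp
  37→42: 5 bp
  42→48: 6 bp
  48→60: 12 bp
  60→77: 17 bp
  77→86: 9 bp
  86→103: 17 bp
  103→111: 8 bp
  111→122: 11 bp
  122→148: 26 bp
  148→2 (wrap): 154-148+2 = 8 bp

[5,6,7,8,8,9,11,12,12,16,17,17,26]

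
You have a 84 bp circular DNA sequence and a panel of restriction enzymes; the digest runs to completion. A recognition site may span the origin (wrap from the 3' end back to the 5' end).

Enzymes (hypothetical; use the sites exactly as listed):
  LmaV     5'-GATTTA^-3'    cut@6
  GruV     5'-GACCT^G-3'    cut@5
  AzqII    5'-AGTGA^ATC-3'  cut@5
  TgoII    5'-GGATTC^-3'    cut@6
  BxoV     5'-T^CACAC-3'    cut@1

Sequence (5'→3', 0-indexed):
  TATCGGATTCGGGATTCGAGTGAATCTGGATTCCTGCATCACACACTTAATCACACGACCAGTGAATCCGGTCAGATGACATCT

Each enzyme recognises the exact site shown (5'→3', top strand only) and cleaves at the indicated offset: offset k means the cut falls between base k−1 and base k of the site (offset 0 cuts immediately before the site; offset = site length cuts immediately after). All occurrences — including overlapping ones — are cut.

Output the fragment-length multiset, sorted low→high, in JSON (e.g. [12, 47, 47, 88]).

Scan for sites:
  LmaV (GATTTA, off=6): no sites
  GruV (GACCTG, off=5): no sites
  AzqII AGTGAATC/5: at [18, 60] ⇒ [23, 65]
  TgoII GGATTC/6: at [4, 11, 27] ⇒ [10, 17, 33]
  BxoV TCACAC/1: at [38, 50] ⇒ [39, 51]

Pooled cuts: [10, 17, 23, 33, 39, 51, 65]

Fragment lengths:
  10→17: 7 bp
  17→23: 6 bp
  23→33: 10 bp
  33→39: 6 bp
  39→51: 12 bp
  51→65: 14 bp
  65→10 (wrap): 84-65+10 = 29 bp

[6,6,7,10,12,14,29]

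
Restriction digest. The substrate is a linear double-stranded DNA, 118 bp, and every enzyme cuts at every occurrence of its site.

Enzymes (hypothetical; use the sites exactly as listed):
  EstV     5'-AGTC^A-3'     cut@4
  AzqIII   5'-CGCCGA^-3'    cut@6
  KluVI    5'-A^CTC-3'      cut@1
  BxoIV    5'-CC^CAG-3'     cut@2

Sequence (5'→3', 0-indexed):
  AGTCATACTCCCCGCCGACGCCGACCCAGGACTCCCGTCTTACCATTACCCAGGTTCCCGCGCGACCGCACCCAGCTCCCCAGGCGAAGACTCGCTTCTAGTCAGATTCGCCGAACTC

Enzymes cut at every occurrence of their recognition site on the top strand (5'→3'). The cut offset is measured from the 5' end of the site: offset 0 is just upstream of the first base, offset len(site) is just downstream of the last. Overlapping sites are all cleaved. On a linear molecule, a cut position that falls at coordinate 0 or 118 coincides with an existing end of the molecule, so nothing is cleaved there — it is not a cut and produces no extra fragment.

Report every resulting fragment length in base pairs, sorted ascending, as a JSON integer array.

[1,2,3,3,4,5,6,8,10,11,11,13,19,22]

Per-enzyme occurrences:
  EstV (AGTCA, off=4): starts [0, 99] → cuts [4, 103]
  AzqIII (CGCCGA, off=6): starts [12, 18, 108] → cuts [18, 24, 114]
  KluVI (ACTC, off=1): starts [6, 30, 89, 114] → cuts [7, 31, 90, 115]
  BxoIV (CCCAG, off=2): starts [24, 48, 70, 78] → cuts [26, 50, 72, 80]

Pooled cuts: [4, 7, 18, 24, 26, 31, 50, 72, 80, 90, 103, 114, 115]

Fragments:
  [0,4): 4 bp
  [4,7): 3 bp
  [7,18): 11 bp
  [18,24): 6 bp
  [24,26): 2 bp
  [26,31): 5 bp
  [31,50): 19 bp
  [50,72): 22 bp
  [72,80): 8 bp
  [80,90): 10 bp
  [90,103): 13 bp
  [103,114): 11 bp
  [114,115): 1 bp
  [115,118): 3 bp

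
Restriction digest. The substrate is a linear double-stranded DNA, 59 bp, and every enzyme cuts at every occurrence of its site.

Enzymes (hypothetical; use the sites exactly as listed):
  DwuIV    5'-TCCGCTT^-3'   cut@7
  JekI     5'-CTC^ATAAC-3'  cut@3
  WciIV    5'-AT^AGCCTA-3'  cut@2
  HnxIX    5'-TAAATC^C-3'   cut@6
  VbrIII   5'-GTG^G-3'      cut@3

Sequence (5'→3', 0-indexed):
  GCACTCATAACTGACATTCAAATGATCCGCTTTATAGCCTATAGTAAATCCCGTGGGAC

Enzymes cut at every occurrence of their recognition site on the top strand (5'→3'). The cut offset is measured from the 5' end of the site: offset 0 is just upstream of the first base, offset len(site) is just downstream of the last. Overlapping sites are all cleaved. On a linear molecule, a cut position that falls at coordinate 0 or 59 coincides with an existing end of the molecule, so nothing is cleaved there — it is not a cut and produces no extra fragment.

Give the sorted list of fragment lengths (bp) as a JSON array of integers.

Scan for sites:
  DwuIV (TCCGCTT, off=7): starts [25] → cuts [32]
  JekI (CTCATAAC, off=3): starts [3] → cuts [6]
  WciIV (ATAGCCTA, off=2): starts [33] → cuts [35]
  HnxIX (TAAATCC, off=6): starts [44] → cuts [50]
  VbrIII (GTGG, off=3): starts [52] → cuts [55]

All cut coordinates (distinct, sorted): [6, 32, 35, 50, 55]

Fragments:
  [0,6): 6 bp
  [6,32): 26 bp
  [32,35): 3 bp
  [35,50): 15 bp
  [50,55): 5 bp
  [55,59): 4 bp

[3,4,5,6,15,26]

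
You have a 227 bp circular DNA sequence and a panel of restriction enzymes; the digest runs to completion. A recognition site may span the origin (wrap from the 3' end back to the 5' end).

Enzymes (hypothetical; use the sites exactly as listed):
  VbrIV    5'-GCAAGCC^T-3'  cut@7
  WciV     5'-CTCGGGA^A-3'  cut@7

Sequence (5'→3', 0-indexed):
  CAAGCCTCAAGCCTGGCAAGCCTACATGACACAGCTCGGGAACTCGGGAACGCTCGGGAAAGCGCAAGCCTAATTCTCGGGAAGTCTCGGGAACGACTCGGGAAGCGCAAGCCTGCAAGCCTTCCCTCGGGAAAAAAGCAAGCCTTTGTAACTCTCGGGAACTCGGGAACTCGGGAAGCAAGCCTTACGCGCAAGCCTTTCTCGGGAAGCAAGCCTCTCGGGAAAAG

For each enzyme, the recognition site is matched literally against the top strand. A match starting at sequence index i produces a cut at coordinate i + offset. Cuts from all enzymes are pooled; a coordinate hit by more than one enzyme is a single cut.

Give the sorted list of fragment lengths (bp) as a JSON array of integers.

[8,8,8,8,8,8,8,10,10,10,10,10,11,11,11,12,12,13,16,16,19]

Scan for sites:
  VbrIV GCAAGCCT/7: at [15, 63, 106, 114, 137, 177, 190, 208, 226] ⇒ [6, 22, 70, 113, 121, 144, 184, 197, 215]
  WciV CTCGGGAA/7: at [34, 42, 52, 75, 85, 96, 125, 153, 161, 169, 200, 216] ⇒ [41, 49, 59, 82, 92, 103, 132, 160, 168, 176, 207, 223]

Pooled cuts: [6, 22, 41, 49, 59, 70, 82, 92, 103, 113, 121, 132, 144, 160, 168, 176, 184, 197, 207, 215, 223]

Fragment lengths:
  6→22: 16 bp
  22→41: 19 bp
  41→49: 8 bp
  49→59: 10 bp
  59→70: 11 bp
  70→82: 12 bp
  82→92: 10 bp
  92→103: 11 bp
  103→113: 10 bp
  113→121: 8 bp
  121→132: 11 bp
  132→144: 12 bp
  144→160: 16 bp
  160→168: 8 bp
  168→176: 8 bp
  176→184: 8 bp
  184→197: 13 bp
  197→207: 10 bp
  207→215: 8 bp
  215→223: 8 bp
  223→6 (wrap): 227-223+6 = 10 bp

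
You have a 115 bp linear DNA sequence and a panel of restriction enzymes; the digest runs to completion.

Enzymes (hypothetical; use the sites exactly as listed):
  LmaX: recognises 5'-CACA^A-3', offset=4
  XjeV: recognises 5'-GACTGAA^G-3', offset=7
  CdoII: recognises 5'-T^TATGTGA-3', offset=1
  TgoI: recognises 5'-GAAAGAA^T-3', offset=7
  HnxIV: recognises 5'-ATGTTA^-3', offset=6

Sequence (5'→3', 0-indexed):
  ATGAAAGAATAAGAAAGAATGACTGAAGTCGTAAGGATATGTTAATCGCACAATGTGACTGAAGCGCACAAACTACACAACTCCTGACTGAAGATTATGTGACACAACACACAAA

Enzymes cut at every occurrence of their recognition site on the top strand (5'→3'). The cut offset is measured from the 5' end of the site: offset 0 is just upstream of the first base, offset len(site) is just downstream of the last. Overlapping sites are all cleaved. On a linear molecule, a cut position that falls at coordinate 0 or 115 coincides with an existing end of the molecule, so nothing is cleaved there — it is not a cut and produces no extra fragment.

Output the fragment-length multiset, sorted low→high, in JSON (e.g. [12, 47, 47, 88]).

Scan for sites:
  LmaX CACAA/4: at [48, 66, 75, 102, 109] ⇒ [52, 70, 79, 106, 113]
  XjeV GACTGAAG/7: at [20, 56, 85] ⇒ [27, 63, 92]
  CdoII TTATGTGA/1: at [94] ⇒ [95]
  TgoI GAAAGAAT/7: at [2, 12] ⇒ [9, 19]
  HnxIV ATGTTA/6: at [38] ⇒ [44]

Pooled cuts: [9, 19, 27, 44, 52, 63, 70, 79, 92, 95, 106, 113]

Fragment lengths:
  [0,9): 9 bp
  [9,19): 10 bp
  [19,27): 8 bp
  [27,44): 17 bp
  [44,52): 8 bp
  [52,63): 11 bp
  [63,70): 7 bp
  [70,79): 9 bp
  [79,92): 13 bp
  [92,95): 3 bp
  [95,106): 11 bp
  [106,113): 7 bp
  [113,115): 2 bp

[2,3,7,7,8,8,9,9,10,11,11,13,17]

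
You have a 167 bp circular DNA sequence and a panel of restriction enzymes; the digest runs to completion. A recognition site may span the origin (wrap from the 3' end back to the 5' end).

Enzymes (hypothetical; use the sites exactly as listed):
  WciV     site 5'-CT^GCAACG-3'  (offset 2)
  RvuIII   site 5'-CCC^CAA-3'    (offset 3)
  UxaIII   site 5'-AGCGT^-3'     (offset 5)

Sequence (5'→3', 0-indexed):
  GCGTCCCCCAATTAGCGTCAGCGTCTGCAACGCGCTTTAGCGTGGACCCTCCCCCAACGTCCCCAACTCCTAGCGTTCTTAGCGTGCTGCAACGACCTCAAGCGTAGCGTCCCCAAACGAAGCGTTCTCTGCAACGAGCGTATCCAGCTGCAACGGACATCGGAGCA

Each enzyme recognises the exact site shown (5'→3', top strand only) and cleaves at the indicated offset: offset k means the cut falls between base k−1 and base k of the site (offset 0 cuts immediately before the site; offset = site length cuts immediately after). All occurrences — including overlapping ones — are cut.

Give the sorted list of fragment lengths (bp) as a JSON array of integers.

[2,3,3,4,5,5,6,8,9,9,10,11,11,12,13,17,17,22]

Per-enzyme occurrences:
  WciV CTGCAACG/2: at [24, 86, 128, 147] ⇒ [26, 88, 130, 149]
  RvuIII CCCCAA/3: at [5, 51, 60, 110] ⇒ [8, 54, 63, 113]
  UxaIII AGCGT/5: at [13, 19, 38, 71, 80, 100, 105, 120, 136, 166] ⇒ [4, 18, 24, 43, 76, 85, 105, 110, 125, 141]

All cut coordinates (distinct, sorted): [4, 8, 18, 24, 26, 43, 54, 63, 76, 85, 88, 105, 110, 113, 125, 130, 141, 149]

Fragments:
  4→8: 4 bp
  8→18: 10 bp
  18→24: 6 bp
  24→26: 2 bp
  26→43: 17 bp
  43→54: 11 bp
  54→63: 9 bp
  63→76: 13 bp
  76→85: 9 bp
  85→88: 3 bp
  88→105: 17 bp
  105→110: 5 bp
  110→113: 3 bp
  113→125: 12 bp
  125→130: 5 bp
  130→141: 11 bp
  141→149: 8 bp
  149→4 (wrap): 167-149+4 = 22 bp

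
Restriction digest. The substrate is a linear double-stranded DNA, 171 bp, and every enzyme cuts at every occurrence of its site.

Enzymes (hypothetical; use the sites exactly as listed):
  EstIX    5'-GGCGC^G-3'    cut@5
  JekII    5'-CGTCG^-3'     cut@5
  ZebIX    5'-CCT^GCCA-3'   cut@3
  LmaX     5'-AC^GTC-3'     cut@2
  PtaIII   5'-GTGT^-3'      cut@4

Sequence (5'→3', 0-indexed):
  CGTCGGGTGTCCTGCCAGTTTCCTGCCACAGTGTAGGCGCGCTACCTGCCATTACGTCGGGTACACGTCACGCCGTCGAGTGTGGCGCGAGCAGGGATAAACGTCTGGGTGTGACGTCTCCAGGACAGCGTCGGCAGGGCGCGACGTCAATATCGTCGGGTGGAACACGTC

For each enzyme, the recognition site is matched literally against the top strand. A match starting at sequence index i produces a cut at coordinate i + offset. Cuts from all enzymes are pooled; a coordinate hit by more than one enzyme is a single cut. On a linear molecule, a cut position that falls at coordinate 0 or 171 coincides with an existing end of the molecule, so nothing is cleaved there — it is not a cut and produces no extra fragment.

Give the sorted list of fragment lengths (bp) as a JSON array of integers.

Site scan:
  EstIX GGCGCG/5: at [35, 83, 137] ⇒ [40, 88, 142]
  JekII CGTCG/5: at [0, 54, 73, 128, 153] ⇒ [5, 59, 78, 133, 158]
  ZebIX CCTGCCA/3: at [10, 21, 44] ⇒ [13, 24, 47]
  LmaX ACGTC/2: at [53, 64, 100, 113, 143, 166] ⇒ [55, 66, 102, 115, 145, 168]
  PtaIII GTGT/4: at [6, 30, 79, 108] ⇒ [10, 34, 83, 112]

Pooled cuts: [5, 10, 13, 24, 34, 40, 47, 55, 59, 66, 78, 83, 88, 102, 112, 115, 133, 142, 145, 158, 168]

Fragment lengths:
  [0,5): 5 bp
  [5,10): 5 bp
  [10,13): 3 bp
  [13,24): 11 bp
  [24,34): 10 bp
  [34,40): 6 bp
  [40,47): 7 bp
  [47,55): 8 bp
  [55,59): 4 bp
  [59,66): 7 bp
  [66,78): 12 bp
  [78,83): 5 bp
  [83,88): 5 bp
  [88,102): 14 bp
  [102,112): 10 bp
  [112,115): 3 bp
  [115,133): 18 bp
  [133,142): 9 bp
  [142,145): 3 bp
  [145,158): 13 bp
  [158,168): 10 bp
  [168,171): 3 bp

[3,3,3,3,4,5,5,5,5,6,7,7,8,9,10,10,10,11,12,13,14,18]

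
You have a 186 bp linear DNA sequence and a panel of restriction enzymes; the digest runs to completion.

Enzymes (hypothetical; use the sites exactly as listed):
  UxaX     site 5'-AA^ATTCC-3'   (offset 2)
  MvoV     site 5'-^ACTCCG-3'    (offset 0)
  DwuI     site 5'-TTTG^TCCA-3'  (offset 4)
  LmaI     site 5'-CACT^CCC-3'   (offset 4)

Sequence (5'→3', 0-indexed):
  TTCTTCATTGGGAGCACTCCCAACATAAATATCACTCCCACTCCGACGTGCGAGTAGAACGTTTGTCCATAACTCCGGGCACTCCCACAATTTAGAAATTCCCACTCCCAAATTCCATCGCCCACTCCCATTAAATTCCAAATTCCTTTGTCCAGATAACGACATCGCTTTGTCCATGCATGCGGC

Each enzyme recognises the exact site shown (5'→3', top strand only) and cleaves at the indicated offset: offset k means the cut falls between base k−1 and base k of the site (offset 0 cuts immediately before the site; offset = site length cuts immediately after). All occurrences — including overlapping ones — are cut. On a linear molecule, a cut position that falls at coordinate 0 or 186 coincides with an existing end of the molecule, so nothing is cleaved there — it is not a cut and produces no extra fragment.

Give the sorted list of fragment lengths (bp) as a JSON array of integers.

[3,5,6,7,8,9,9,12,14,14,15,18,18,22,26]

Per-enzyme occurrences:
  UxaX AAATTCC/2: at [95, 109, 132, 139] ⇒ [97, 111, 134, 141]
  MvoV ACTCCG/0: at [39, 71] ⇒ [39, 71]
  DwuI TTTGTCCA/4: at [61, 146, 168] ⇒ [65, 150, 172]
  LmaI CACTCCC/4: at [14, 32, 79, 102, 122] ⇒ [18, 36, 83, 106, 126]

Pooled cuts: [18, 36, 39, 65, 71, 83, 97, 106, 111, 126, 134, 141, 150, 172]

Fragment lengths:
  [0,18): 18 bp
  [18,36): 18 bp
  [36,39): 3 bp
  [39,65): 26 bp
  [65,71): 6 bp
  [71,83): 12 bp
  [83,97): 14 bp
  [97,106): 9 bp
  [106,111): 5 bp
  [111,126): 15 bp
  [126,134): 8 bp
  [134,141): 7 bp
  [141,150): 9 bp
  [150,172): 22 bp
  [172,186): 14 bp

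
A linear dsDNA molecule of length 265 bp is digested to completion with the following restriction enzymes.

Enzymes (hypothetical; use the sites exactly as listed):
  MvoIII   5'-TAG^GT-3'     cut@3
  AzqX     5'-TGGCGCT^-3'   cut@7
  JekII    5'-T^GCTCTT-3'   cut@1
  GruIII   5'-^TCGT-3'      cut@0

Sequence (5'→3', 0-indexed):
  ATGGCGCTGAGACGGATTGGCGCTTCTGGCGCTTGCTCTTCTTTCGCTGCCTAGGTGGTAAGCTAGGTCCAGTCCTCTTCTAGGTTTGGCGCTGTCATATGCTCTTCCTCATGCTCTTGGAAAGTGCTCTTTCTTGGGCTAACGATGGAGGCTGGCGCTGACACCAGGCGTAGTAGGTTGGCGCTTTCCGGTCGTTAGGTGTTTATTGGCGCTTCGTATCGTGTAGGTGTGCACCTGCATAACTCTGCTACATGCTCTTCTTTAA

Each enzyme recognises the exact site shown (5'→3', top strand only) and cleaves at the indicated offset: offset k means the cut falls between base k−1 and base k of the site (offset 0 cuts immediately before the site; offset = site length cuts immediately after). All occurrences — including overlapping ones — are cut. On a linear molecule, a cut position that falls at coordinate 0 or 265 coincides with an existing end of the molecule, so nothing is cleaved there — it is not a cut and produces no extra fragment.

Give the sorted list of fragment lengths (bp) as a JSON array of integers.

Per-enzyme occurrences:
  MvoIII TAGGT/3: at [51, 63, 80, 173, 195, 223] ⇒ [54, 66, 83, 176, 198, 226]
  AzqX TGGCGCT/7: at [1, 17, 26, 86, 152, 178, 206] ⇒ [8, 24, 33, 93, 159, 185, 213]
  JekII TGCTCTT/1: at [33, 99, 111, 124, 252] ⇒ [34, 100, 112, 125, 253]
  GruIII TCGT/0: at [191, 213, 218] ⇒ [191, 213, 218]

Pooled cuts: [8, 24, 33, 34, 54, 66, 83, 93, 100, 112, 125, 159, 176, 185, 191, 198, 213, 218, 226, 253]

Fragments:
  [0,8): 8 bp
  [8,24): 16 bp
  [24,33): 9 bp
  [33,34): 1 bp
  [34,54): 20 bp
  [54,66): 12 bp
  [66,83): 17 bp
  [83,93): 10 bp
  [93,100): 7 bp
  [100,112): 12 bp
  [112,125): 13 bp
  [125,159): 34 bp
  [159,176): 17 bp
  [176,185): 9 bp
  [185,191): 6 bp
  [191,198): 7 bp
  [198,213): 15 bp
  [213,218): 5 bp
  [218,226): 8 bp
  [226,253): 27 bp
  [253,265): 12 bp

[1,5,6,7,7,8,8,9,9,10,12,12,12,13,15,16,17,17,20,27,34]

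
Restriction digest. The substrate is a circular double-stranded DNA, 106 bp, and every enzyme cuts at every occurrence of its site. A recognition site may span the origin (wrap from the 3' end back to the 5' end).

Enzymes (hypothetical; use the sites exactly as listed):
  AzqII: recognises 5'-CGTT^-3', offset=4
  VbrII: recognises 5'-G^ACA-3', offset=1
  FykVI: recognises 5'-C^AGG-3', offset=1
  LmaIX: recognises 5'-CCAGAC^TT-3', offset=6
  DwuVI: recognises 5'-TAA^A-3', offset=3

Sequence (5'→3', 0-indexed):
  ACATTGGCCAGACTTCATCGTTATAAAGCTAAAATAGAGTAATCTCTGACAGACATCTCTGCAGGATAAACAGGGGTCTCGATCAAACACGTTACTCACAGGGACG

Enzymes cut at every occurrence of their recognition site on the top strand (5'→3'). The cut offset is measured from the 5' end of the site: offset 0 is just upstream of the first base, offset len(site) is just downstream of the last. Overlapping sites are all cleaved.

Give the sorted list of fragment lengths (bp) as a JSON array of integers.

[2,4,4,6,6,7,7,9,10,13,16,22]

Per-enzyme occurrences:
  AzqII CGTT/4: at [18, 89] ⇒ [22, 93]
  VbrII GACA/1: at [47, 51, 105] ⇒ [0, 48, 52]
  FykVI CAGG/1: at [61, 70, 98] ⇒ [62, 71, 99]
  LmaIX CCAGACTT/6: at [7] ⇒ [13]
  DwuVI TAAA/3: at [23, 29, 66] ⇒ [26, 32, 69]

Pooled cuts: [0, 13, 22, 26, 32, 48, 52, 62, 69, 71, 93, 99]

Fragments:
  0→13: 13 bp
  13→22: 9 bp
  22→26: 4 bp
  26→32: 6 bp
  32→48: 16 bp
  48→52: 4 bp
  52→62: 10 bp
  62→69: 7 bp
  69→71: 2 bp
  71→93: 22 bp
  93→99: 6 bp
  99→0 (wrap): 106-99+0 = 7 bp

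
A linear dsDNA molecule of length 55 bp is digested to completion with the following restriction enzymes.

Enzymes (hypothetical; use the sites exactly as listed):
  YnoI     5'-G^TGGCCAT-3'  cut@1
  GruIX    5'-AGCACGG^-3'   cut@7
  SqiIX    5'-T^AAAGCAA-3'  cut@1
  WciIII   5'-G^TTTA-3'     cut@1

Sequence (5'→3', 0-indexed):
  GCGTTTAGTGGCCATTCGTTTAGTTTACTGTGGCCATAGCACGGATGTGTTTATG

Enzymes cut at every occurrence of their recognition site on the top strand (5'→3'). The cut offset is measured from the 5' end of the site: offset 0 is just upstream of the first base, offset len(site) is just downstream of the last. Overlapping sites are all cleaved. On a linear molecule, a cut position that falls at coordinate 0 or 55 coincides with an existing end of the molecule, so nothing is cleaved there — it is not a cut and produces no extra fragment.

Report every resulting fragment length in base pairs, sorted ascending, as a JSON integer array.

Per-enzyme occurrences:
  YnoI GTGGCCAT/1: at [7, 29] ⇒ [8, 30]
  GruIX AGCACGG/7: at [37] ⇒ [44]
  SqiIX (TAAAGCAA, off=1): no sites
  WciIII GTTTA/1: at [2, 17, 22, 48] ⇒ [3, 18, 23, 49]

All cut coordinates (distinct, sorted): [3, 8, 18, 23, 30, 44, 49]

Fragments:
  [0,3): 3 bp
  [3,8): 5 bp
  [8,18): 10 bp
  [18,23): 5 bp
  [23,30): 7 bp
  [30,44): 14 bp
  [44,49): 5 bp
  [49,55): 6 bp

[3,5,5,5,6,7,10,14]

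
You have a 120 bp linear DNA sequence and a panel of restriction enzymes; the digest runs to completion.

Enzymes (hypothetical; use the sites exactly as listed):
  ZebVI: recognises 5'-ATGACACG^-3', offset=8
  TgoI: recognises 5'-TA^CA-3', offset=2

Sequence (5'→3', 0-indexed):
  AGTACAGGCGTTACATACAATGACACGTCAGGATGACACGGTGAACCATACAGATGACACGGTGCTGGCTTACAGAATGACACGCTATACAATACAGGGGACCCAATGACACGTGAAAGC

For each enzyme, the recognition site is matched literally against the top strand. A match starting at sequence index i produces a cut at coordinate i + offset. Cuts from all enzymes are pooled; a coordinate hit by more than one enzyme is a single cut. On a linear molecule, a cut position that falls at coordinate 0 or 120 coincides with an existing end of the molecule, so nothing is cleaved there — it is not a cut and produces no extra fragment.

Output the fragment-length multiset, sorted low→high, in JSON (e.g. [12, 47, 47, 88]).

Site scan:
  ZebVI (ATGACACG, off=8): starts [19, 32, 53, 76, 105] → cuts [27, 40, 61, 84, 113]
  TgoI (TACA, off=2): starts [2, 11, 15, 48, 70, 87, 92] → cuts [4, 13, 17, 50, 72, 89, 94]

All cut coordinates (distinct, sorted): [4, 13, 17, 27, 40, 50, 61, 72, 84, 89, 94, 113]

Fragment lengths:
  [0,4): 4 bp
  [4,13): 9 bp
  [13,17): 4 bp
  [17,27): 10 bp
  [27,40): 13 bp
  [40,50): 10 bp
  [50,61): 11 bp
  [61,72): 11 bp
  [72,84): 12 bp
  [84,89): 5 bp
  [89,94): 5 bp
  [94,113): 19 bp
  [113,120): 7 bp

[4,4,5,5,7,9,10,10,11,11,12,13,19]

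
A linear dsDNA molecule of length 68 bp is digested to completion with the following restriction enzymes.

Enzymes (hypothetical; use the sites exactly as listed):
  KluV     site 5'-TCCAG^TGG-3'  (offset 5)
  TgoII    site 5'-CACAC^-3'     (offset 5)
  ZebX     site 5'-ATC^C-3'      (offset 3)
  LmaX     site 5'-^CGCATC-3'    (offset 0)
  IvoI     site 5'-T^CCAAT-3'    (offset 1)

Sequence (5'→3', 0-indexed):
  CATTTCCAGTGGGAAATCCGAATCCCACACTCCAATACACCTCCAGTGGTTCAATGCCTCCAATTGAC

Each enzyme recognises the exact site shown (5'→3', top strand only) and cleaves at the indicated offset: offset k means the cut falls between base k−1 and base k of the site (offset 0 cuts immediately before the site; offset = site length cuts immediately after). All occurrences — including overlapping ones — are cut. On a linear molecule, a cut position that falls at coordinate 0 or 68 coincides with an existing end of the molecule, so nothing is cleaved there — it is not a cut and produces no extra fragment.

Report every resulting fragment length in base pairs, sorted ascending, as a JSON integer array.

[1,6,6,9,9,9,13,15]

Site scan:
  KluV TCCAGTGG/5: at [4, 41] ⇒ [9, 46]
  TgoII CACAC/5: at [25] ⇒ [30]
  ZebX ATCC/3: at [15, 21] ⇒ [18, 24]
  LmaX (CGCATC, off=0): no sites
  IvoI TCCAAT/1: at [30, 58] ⇒ [31, 59]

All cut coordinates (distinct, sorted): [9, 18, 24, 30, 31, 46, 59]

Fragments:
  [0,9): 9 bp
  [9,18): 9 bp
  [18,24): 6 bp
  [24,30): 6 bp
  [30,31): 1 bp
  [31,46): 15 bp
  [46,59): 13 bp
  [59,68): 9 bp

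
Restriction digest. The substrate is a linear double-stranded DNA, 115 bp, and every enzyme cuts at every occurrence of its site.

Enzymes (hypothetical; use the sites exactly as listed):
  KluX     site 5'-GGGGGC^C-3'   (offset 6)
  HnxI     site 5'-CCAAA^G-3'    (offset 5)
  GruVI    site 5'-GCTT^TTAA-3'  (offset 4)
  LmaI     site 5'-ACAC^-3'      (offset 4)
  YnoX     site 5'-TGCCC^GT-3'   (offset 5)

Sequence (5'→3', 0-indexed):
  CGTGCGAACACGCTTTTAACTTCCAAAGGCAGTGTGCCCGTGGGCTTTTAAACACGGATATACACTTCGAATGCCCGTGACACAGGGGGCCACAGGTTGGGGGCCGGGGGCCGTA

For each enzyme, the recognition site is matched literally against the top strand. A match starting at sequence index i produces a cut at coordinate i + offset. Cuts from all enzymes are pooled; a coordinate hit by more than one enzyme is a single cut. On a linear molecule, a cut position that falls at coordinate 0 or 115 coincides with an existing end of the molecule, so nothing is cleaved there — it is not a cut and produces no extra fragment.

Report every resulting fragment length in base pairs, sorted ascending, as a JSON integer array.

Scan for sites:
  KluX (GGGGGCC, off=6): starts [84, 98, 105] → cuts [90, 104, 111]
  HnxI (CCAAAG, off=5): starts [22] → cuts [27]
  GruVI (GCTTTTAA, off=4): starts [11, 43] → cuts [15, 47]
  LmaI (ACAC, off=4): starts [7, 51, 61, 79] → cuts [11, 55, 65, 83]
  YnoX (TGCCCGT, off=5): starts [34, 71] → cuts [39, 76]

Pooled cuts: [11, 15, 27, 39, 47, 55, 65, 76, 83, 90, 104, 111]

Fragments:
  [0,11): 11 bp
  [11,15): 4 bp
  [15,27): 12 bp
  [27,39): 12 bp
  [39,47): 8 bp
  [47,55): 8 bp
  [55,65): 10 bp
  [65,76): 11 bp
  [76,83): 7 bp
  [83,90): 7 bp
  [90,104): 14 bp
  [104,111): 7 bp
  [111,115): 4 bp

[4,4,7,7,7,8,8,10,11,11,12,12,14]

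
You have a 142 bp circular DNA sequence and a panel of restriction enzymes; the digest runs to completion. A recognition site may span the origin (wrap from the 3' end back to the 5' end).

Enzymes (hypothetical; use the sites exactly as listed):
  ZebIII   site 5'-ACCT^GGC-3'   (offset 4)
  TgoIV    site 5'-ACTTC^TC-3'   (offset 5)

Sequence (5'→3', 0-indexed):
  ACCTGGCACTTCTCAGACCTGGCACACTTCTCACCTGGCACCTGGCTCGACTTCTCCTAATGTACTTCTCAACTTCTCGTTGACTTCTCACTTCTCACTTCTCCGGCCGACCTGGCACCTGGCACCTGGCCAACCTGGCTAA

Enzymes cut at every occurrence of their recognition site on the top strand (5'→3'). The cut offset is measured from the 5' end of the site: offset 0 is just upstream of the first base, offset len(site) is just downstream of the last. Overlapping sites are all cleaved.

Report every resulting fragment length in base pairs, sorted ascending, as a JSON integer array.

[6,7,7,7,7,7,8,8,8,9,10,10,11,11,12,14]

Scan for sites:
  ZebIII ACCTGGC/4: at [0, 16, 32, 39, 109, 116, 123, 132] ⇒ [4, 20, 36, 43, 113, 120, 127, 136]
  TgoIV ACTTCTC/5: at [7, 25, 49, 63, 71, 82, 89, 96] ⇒ [12, 30, 54, 68, 76, 87, 94, 101]

All cut coordinates (distinct, sorted): [4, 12, 20, 30, 36, 43, 54, 68, 76, 87, 94, 101, 113, 120, 127, 136]

Fragments:
  4→12: 8 bp
  12→20: 8 bp
  20→30: 10 bp
  30→36: 6 bp
  36→43: 7 bp
  43→54: 11 bp
  54→68: 14 bp
  68→76: 8 bp
  76→87: 11 bp
  87→94: 7 bp
  94→101: 7 bp
  101→113: 12 bp
  113→120: 7 bp
  120→127: 7 bp
  127→136: 9 bp
  136→4 (wrap): 142-136+4 = 10 bp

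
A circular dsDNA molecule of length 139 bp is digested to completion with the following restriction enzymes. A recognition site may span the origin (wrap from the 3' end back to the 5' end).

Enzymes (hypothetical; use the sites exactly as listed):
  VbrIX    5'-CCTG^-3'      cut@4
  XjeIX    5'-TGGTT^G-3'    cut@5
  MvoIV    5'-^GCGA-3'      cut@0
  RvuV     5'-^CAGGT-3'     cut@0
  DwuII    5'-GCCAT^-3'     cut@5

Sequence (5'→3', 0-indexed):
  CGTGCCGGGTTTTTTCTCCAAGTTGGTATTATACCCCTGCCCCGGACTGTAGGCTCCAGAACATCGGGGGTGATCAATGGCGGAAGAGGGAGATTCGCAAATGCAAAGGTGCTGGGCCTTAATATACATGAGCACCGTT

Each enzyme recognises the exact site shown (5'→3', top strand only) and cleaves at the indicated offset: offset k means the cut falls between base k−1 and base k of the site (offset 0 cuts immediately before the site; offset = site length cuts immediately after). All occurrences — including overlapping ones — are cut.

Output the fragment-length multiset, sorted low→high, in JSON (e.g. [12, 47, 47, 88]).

Scan for sites:
  VbrIX CCTG/4: at [35] ⇒ [39]
  XjeIX (TGGTTG, off=5): no sites
  MvoIV (GCGA, off=0): no sites
  RvuV (CAGGT, off=0): no sites
  DwuII (GCCAT, off=5): no sites

Pooled cuts: [39]

Fragments:
  39→39 (wrap): 139-39+39 = 139 bp

[139]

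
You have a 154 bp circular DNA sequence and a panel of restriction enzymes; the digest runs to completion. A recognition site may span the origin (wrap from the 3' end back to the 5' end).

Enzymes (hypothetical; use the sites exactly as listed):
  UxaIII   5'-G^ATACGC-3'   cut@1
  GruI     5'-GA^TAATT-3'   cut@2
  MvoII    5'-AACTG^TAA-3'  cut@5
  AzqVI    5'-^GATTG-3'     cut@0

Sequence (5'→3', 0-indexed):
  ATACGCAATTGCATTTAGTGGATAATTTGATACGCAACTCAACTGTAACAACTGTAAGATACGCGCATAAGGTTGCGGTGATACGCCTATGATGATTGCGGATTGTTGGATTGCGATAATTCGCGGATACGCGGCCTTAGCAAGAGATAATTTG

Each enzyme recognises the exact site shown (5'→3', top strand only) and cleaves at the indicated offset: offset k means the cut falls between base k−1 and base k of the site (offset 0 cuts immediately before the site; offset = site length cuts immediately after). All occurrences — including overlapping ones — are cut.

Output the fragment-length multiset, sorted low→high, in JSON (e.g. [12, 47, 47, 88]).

Per-enzyme occurrences:
  UxaIII GATACGC/1: at [28, 57, 79, 125, 153] ⇒ [0, 29, 58, 80, 126]
  GruI GATAATT/2: at [20, 114, 145] ⇒ [22, 116, 147]
  MvoII AACTGTAA/5: at [40, 49] ⇒ [45, 54]
  AzqVI GATTG/0: at [93, 100, 108] ⇒ [93, 100, 108]

Pooled cuts: [0, 22, 29, 45, 54, 58, 80, 93, 100, 108, 116, 126, 147]

Fragment lengths:
  0→22: 22 bp
  22→29: 7 bp
  29→45: 16 bp
  45→54: 9 bp
  54→58: 4 bp
  58→80: 22 bp
  80→93: 13 bp
  93→100: 7 bp
  100→108: 8 bp
  108→116: 8 bp
  116→126: 10 bp
  126→147: 21 bp
  147→0 (wrap): 154-147+0 = 7 bp

[4,7,7,7,8,8,9,10,13,16,21,22,22]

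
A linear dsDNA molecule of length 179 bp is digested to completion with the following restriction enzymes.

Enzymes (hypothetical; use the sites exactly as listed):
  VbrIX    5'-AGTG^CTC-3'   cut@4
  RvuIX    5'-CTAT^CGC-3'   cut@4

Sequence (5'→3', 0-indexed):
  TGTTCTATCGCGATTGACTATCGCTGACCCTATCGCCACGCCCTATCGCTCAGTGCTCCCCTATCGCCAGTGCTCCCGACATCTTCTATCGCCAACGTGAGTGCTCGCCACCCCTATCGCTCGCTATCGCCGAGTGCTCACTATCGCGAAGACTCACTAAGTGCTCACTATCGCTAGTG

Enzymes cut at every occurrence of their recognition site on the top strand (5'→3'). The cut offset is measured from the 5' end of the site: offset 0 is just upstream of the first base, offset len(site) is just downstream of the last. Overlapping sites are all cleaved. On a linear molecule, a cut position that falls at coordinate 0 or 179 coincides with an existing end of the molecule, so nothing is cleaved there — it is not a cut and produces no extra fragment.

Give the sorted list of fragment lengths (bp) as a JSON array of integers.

[8,8,8,8,8,9,9,9,10,12,13,13,14,14,17,19]

Per-enzyme occurrences:
  VbrIX AGTGCTC/4: at [51, 68, 99, 132, 159] ⇒ [55, 72, 103, 136, 163]
  RvuIX CTATCGC/4: at [4, 17, 29, 42, 60, 85, 113, 123, 140, 167] ⇒ [8, 21, 33, 46, 64, 89, 117, 127, 144, 171]

Pooled cuts: [8, 21, 33, 46, 55, 64, 72, 89, 103, 117, 127, 136, 144, 163, 171]

Fragments:
  [0,8): 8 bp
  [8,21): 13 bp
  [21,33): 12 bp
  [33,46): 13 bp
  [46,55): 9 bp
  [55,64): 9 bp
  [64,72): 8 bp
  [72,89): 17 bp
  [89,103): 14 bp
  [103,117): 14 bp
  [117,127): 10 bp
  [127,136): 9 bp
  [136,144): 8 bp
  [144,163): 19 bp
  [163,171): 8 bp
  [171,179): 8 bp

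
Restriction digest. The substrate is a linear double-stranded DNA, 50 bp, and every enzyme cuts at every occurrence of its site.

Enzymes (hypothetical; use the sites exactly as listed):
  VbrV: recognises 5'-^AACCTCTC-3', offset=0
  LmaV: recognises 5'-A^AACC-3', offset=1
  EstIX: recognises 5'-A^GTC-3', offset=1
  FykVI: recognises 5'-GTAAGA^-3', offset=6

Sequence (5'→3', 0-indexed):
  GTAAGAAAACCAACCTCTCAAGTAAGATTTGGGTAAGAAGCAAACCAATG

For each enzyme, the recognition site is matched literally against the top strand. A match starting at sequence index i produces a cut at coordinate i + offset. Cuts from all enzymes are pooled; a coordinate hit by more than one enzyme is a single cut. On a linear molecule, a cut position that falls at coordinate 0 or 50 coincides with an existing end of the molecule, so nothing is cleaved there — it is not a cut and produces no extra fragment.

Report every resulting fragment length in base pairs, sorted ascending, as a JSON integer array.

Site scan:
  VbrV (AACCTCTC, off=0): starts [11] → cuts [11]
  LmaV (AAACC, off=1): starts [6, 41] → cuts [7, 42]
  EstIX (AGTC, off=1): no sites
  FykVI (GTAAGA, off=6): starts [0, 21, 32] → cuts [6, 27, 38]

All cut coordinates (distinct, sorted): [6, 7, 11, 27, 38, 42]

Fragment lengths:
  [0,6): 6 bp
  [6,7): 1 bp
  [7,11): 4 bp
  [11,27): 16 bp
  [27,38): 11 bp
  [38,42): 4 bp
  [42,50): 8 bp

[1,4,4,6,8,11,16]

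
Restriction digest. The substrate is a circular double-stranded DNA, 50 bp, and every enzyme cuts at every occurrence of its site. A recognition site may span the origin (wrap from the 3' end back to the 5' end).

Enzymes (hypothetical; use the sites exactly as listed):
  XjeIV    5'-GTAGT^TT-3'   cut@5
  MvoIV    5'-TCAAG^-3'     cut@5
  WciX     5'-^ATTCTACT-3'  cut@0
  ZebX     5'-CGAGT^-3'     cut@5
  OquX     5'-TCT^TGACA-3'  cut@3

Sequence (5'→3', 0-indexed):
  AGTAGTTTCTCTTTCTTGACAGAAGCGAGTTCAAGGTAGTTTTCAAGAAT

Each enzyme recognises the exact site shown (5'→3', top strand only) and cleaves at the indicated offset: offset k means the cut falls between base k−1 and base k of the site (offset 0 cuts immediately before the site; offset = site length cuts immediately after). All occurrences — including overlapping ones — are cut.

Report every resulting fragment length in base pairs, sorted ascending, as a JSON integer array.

[5,5,7,9,10,14]

Scan for sites:
  XjeIV GTAGTTT/5: at [1, 35] ⇒ [6, 40]
  MvoIV TCAAG/5: at [30, 42] ⇒ [35, 47]
  WciX (ATTCTACT, off=0): no sites
  ZebX CGAGT/5: at [25] ⇒ [30]
  OquX TCTTGACA/3: at [13] ⇒ [16]

All cut coordinates (distinct, sorted): [6, 16, 30, 35, 40, 47]

Fragment lengths:
  6→16: 10 bp
  16→30: 14 bp
  30→35: 5 bp
  35→40: 5 bp
  40→47: 7 bp
  47→6 (wrap): 50-47+6 = 9 bp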